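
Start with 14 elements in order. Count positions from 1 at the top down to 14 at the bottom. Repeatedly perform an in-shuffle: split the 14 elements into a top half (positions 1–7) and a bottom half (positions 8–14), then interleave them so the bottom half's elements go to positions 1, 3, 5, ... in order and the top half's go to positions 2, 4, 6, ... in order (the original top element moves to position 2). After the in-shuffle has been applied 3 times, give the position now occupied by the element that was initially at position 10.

Track the element's position through each in-shuffle:
10 → 5 → 10 → 5

5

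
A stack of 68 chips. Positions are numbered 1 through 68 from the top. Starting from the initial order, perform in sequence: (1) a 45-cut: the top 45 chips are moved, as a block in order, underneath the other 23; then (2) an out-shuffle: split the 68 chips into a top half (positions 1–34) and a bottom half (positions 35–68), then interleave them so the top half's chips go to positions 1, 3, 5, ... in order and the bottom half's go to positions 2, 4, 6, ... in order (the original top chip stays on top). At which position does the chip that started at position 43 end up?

Track the chip from position 43 forward through each operation:
  after op 1 (cut 45): 43 → 66
  after op 2 (out-shuffle): 66 → 64

64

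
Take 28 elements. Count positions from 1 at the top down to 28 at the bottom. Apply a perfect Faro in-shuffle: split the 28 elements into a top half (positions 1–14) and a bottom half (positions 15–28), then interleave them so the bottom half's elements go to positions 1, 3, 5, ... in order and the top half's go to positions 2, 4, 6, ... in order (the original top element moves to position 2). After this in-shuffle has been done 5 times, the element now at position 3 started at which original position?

1

Work backwards from position 3, undoing one in-shuffle at a time:
3 ← 16 ← 8 ← 4 ← 2 ← 1
So the element now at position 3 started at position 1.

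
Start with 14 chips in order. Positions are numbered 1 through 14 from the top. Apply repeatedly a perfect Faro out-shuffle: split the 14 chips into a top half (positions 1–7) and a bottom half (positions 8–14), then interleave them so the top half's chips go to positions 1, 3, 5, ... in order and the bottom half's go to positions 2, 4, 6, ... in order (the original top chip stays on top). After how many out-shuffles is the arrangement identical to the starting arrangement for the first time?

The out-shuffle permutes the 14 positions with cycle lengths [1, 1, 12].
Every chip is home exactly when every cycle has completed a whole number of laps, i.e. after lcm(1, 12) = 12 out-shuffles.

12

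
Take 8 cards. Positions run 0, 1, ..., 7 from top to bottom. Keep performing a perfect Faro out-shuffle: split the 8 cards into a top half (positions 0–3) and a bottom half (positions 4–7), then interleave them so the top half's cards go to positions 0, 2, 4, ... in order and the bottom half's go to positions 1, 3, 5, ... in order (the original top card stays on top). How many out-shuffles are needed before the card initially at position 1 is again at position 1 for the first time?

Follow position 1 under repeated out-shuffles:
1 → 2 → 4 → 1
It first returns after 3 out-shuffles.

3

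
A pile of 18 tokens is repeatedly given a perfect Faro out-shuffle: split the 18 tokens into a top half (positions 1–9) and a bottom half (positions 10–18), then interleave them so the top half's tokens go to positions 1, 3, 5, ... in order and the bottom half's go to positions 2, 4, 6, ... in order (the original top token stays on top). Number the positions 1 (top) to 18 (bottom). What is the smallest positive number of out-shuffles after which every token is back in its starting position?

The out-shuffle permutes the 18 positions with cycle lengths [1, 1, 8, 8].
Every token is home exactly when every cycle has completed a whole number of laps, i.e. after lcm(1, 8) = 8 out-shuffles.

8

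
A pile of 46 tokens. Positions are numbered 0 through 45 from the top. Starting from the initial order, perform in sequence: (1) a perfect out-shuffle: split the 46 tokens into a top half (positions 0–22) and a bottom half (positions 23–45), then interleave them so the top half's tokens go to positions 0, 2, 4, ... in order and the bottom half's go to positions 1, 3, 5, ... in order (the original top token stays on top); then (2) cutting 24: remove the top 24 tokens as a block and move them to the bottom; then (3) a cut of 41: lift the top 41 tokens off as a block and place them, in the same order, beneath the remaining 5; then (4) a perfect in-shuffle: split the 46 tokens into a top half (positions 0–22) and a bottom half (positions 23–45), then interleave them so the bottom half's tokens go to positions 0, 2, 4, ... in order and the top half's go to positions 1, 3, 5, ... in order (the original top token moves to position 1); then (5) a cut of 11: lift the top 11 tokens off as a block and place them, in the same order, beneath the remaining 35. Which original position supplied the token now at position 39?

Undo the operations in reverse order, starting from position 39:
  undo op 5 (cut 11): 39 ← 4
  undo op 4 (in-shuffle, from bottom half): 4 ← 25
  undo op 3 (cut 41): 25 ← 20
  undo op 2 (cut 24): 20 ← 44
  undo op 1 (out-shuffle, from top half): 44 ← 22
So the token at position 39 came from original position 22.

22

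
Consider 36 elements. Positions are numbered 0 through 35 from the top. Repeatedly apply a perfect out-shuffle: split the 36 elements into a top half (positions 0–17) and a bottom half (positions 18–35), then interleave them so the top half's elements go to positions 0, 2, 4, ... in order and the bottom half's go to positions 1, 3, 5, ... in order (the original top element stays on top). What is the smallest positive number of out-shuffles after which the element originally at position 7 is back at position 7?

Follow position 7 under repeated out-shuffles:
7 → 14 → 28 → 21 → 7
It first returns after 4 out-shuffles.

4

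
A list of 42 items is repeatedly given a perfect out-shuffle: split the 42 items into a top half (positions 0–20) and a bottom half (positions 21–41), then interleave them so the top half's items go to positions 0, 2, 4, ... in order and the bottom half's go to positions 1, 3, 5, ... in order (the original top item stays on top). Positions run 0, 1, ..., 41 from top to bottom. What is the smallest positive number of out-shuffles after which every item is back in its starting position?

The out-shuffle permutes the 42 positions with cycle lengths [1, 1, 20, 20].
Every item is home exactly when every cycle has completed a whole number of laps, i.e. after lcm(1, 20) = 20 out-shuffles.

20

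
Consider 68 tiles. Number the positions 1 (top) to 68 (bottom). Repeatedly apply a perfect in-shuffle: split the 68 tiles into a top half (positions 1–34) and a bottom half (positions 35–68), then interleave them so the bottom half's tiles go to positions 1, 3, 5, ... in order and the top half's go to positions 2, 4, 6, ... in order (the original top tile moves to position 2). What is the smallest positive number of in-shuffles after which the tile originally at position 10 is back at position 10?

22

Follow position 10 under repeated in-shuffles:
10 → 20 → 40 → 11 → 22 → 44 → 19 → 38 → ... → 10 (length 22)
It first returns after 22 in-shuffles.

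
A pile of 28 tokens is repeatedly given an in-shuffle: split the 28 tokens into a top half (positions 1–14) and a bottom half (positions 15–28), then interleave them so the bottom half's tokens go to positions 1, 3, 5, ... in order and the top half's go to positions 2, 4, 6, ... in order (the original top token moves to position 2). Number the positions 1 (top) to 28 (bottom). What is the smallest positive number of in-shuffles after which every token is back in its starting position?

The in-shuffle permutes the 28 positions with cycle lengths [28].
Every token is home exactly when every cycle has completed a whole number of laps, i.e. after lcm(28) = 28 in-shuffles.

28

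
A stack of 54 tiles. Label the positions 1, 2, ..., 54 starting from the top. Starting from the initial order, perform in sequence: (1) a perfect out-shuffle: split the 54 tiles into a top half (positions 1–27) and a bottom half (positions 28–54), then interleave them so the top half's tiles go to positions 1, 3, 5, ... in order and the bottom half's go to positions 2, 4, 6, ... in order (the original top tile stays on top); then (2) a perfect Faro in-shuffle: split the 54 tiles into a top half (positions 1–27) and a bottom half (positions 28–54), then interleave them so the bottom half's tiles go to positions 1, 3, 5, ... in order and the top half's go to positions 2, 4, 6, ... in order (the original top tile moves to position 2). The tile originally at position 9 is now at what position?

34

Track the tile from position 9 forward through each operation:
  after op 1 (out-shuffle): 9 → 17
  after op 2 (in-shuffle): 17 → 34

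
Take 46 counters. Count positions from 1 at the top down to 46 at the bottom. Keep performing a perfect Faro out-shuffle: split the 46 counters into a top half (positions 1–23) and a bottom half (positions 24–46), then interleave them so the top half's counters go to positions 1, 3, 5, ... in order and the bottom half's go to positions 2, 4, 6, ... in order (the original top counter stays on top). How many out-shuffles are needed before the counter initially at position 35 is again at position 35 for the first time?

12

Follow position 35 under repeated out-shuffles:
35 → 24 → 2 → 3 → 5 → 9 → 17 → 33 → 20 → 39 → 32 → 18 → 35
It first returns after 12 out-shuffles.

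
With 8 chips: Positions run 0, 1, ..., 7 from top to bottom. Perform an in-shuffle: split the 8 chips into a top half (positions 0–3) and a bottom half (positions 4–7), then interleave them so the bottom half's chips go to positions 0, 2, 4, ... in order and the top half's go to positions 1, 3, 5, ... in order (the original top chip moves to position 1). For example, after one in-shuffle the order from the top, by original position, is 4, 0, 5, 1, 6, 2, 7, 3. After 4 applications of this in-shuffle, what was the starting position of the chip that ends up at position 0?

3

Work backwards from position 0, undoing one in-shuffle at a time:
0 ← 4 ← 6 ← 7 ← 3
So the chip now at position 0 started at position 3.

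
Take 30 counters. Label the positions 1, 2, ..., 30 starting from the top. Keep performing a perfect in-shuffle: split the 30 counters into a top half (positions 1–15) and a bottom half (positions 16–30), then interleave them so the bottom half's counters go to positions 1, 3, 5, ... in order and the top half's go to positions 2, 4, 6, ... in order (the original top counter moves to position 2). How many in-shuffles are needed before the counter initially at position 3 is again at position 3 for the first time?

5

Follow position 3 under repeated in-shuffles:
3 → 6 → 12 → 24 → 17 → 3
It first returns after 5 in-shuffles.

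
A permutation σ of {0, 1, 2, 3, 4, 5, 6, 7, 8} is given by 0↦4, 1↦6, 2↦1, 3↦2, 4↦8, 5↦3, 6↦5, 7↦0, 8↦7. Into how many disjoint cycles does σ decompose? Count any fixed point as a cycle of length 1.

Cycle decomposition: (0 4 8 7) (1 6 5 3 2).
2 cycles.

2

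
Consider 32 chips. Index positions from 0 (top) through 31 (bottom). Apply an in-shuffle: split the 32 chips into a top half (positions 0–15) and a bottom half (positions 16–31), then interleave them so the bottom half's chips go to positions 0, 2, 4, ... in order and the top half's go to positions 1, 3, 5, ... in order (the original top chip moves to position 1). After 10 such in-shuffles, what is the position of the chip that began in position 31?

Track the chip's position through each in-shuffle:
31 → 30 → 28 → 24 → 16 → 0 → 1 → 3 → 7 → 15 → 31

31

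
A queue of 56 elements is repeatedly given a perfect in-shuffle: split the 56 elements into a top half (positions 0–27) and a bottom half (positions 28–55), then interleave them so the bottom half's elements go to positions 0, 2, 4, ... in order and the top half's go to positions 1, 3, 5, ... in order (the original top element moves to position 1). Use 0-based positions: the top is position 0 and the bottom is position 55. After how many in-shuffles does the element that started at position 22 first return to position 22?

Follow position 22 under repeated in-shuffles:
22 → 45 → 34 → 12 → 25 → 51 → 46 → 36 → 16 → 33 → 10 → 21 → 43 → 30 → 4 → 9 → 19 → 39 → 22
It first returns after 18 in-shuffles.

18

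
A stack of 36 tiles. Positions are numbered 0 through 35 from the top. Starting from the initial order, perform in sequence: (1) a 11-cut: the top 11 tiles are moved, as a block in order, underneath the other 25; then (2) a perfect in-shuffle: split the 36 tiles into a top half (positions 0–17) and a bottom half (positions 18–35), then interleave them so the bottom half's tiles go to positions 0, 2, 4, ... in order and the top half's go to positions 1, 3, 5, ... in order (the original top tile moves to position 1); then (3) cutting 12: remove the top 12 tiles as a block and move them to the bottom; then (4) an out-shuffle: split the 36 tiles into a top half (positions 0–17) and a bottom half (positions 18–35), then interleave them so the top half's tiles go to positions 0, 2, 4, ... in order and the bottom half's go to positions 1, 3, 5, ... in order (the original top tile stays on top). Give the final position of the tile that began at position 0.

4

Track the tile from position 0 forward through each operation:
  after op 1 (cut 11): 0 → 25
  after op 2 (in-shuffle): 25 → 14
  after op 3 (cut 12): 14 → 2
  after op 4 (out-shuffle): 2 → 4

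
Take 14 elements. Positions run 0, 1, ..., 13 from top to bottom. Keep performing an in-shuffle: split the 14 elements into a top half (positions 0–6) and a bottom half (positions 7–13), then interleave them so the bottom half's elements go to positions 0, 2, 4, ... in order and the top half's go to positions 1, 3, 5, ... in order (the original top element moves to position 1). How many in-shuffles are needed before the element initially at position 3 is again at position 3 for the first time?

Follow position 3 under repeated in-shuffles:
3 → 7 → 0 → 1 → 3
It first returns after 4 in-shuffles.

4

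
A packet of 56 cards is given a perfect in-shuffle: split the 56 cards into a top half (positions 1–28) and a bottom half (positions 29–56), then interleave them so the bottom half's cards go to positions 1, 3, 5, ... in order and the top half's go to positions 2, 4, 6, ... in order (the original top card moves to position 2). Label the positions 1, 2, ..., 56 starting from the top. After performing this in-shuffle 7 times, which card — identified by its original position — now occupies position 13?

Work backwards from position 13, undoing one in-shuffle at a time:
13 ← 35 ← 46 ← 23 ← 40 ← 20 ← 10 ← 5
So the card now at position 13 started at position 5.

5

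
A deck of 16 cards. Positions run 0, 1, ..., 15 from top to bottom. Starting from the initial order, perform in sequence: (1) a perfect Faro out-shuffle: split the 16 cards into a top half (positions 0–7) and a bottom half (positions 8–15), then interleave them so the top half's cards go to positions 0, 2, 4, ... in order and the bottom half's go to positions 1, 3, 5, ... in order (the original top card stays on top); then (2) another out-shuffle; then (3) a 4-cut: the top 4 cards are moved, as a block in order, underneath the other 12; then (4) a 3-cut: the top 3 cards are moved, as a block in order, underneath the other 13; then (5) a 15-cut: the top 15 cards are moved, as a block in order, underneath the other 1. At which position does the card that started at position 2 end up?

Track the card from position 2 forward through each operation:
  after op 1 (out-shuffle): 2 → 4
  after op 2 (out-shuffle): 4 → 8
  after op 3 (cut 4): 8 → 4
  after op 4 (cut 3): 4 → 1
  after op 5 (cut 15): 1 → 2

2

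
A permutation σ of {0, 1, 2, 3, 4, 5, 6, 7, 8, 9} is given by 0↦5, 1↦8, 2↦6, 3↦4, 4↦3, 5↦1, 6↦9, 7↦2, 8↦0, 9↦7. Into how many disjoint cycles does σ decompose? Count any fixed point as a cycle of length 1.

Cycle decomposition: (0 5 1 8) (2 6 9 7) (3 4).
3 cycles.

3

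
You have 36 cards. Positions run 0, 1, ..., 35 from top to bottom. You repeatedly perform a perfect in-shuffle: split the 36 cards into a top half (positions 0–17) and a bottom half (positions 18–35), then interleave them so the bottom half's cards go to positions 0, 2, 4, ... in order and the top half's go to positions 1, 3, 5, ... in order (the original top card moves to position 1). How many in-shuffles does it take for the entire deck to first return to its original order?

36

The in-shuffle permutes the 36 positions with cycle lengths [36].
Every card is home exactly when every cycle has completed a whole number of laps, i.e. after lcm(36) = 36 in-shuffles.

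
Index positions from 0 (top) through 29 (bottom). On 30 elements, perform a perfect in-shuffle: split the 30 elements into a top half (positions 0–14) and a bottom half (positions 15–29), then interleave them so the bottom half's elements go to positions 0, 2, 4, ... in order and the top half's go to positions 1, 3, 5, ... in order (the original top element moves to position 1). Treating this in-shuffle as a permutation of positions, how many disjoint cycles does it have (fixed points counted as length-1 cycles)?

6

Trace each unvisited position around until it returns:
(0 1 3 7 15) (2 5 11 23 16) (4 9 19 8 17) (6 13 27 24 18) (10 21 12 25 20) (14 29 28 26 22)
6 cycles in total.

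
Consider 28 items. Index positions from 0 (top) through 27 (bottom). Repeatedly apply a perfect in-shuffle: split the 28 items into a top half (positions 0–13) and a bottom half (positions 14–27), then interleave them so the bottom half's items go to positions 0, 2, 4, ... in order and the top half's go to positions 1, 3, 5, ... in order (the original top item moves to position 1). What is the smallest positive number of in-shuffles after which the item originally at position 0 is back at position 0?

Follow position 0 under repeated in-shuffles:
0 → 1 → 3 → 7 → 15 → 2 → 5 → 11 → ... → 0 (length 28)
It first returns after 28 in-shuffles.

28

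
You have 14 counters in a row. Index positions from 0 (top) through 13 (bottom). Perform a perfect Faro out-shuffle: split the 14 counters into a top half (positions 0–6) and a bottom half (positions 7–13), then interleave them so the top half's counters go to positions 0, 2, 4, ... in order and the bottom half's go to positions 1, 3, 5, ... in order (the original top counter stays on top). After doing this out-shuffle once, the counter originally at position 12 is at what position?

11

Track the counter's position through each out-shuffle:
12 → 11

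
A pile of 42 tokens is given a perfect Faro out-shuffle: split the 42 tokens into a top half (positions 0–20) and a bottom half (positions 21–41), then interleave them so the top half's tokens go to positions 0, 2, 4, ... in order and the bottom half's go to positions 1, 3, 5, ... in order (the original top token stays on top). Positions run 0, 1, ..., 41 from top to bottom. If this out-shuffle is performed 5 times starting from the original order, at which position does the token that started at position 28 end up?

Track the token's position through each out-shuffle:
28 → 15 → 30 → 19 → 38 → 35

35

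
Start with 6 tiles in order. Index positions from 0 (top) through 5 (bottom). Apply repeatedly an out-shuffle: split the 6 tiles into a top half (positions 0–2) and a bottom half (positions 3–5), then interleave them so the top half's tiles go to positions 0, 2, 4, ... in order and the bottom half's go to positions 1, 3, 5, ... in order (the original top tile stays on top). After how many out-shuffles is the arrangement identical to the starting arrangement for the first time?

The out-shuffle permutes the 6 positions with cycle lengths [1, 1, 4].
Every tile is home exactly when every cycle has completed a whole number of laps, i.e. after lcm(1, 4) = 4 out-shuffles.

4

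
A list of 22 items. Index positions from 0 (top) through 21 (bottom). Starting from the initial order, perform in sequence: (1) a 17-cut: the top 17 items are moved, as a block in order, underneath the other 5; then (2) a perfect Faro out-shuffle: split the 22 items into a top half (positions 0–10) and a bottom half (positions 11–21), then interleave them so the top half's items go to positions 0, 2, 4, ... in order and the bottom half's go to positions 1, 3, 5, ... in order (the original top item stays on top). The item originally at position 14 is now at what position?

Track the item from position 14 forward through each operation:
  after op 1 (cut 17): 14 → 19
  after op 2 (out-shuffle): 19 → 17

17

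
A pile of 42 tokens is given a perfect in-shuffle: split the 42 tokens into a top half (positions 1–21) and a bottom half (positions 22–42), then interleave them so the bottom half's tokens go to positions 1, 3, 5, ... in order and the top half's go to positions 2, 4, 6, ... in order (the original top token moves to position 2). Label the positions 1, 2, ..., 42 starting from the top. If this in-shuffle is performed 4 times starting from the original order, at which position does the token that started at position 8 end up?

42

Track the token's position through each in-shuffle:
8 → 16 → 32 → 21 → 42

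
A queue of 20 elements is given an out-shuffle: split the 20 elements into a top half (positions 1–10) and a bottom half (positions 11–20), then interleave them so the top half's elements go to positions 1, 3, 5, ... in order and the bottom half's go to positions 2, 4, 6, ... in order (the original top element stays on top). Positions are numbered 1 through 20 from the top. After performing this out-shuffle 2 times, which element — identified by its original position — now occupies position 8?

17

Work backwards from position 8, undoing one out-shuffle at a time:
8 ← 14 ← 17
So the element now at position 8 started at position 17.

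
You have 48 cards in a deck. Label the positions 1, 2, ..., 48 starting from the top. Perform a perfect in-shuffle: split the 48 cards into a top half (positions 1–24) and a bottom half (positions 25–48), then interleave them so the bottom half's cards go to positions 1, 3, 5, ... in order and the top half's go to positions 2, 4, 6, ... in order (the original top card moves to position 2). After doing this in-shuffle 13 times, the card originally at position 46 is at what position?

22

Track position through each in-shuffle: 46 → 43 → 37 → 25 → 1 → ... (continuing for 13 shuffles total) → 22.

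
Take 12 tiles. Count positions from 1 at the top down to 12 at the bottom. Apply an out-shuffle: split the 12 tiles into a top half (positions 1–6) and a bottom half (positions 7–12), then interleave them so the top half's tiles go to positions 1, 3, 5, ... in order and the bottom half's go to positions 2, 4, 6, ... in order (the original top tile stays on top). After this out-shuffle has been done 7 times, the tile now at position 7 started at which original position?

Work backwards from position 7, undoing one out-shuffle at a time:
7 ← 4 ← 8 ← 10 ← 11 ← 6 ← 9 ← 5
So the tile now at position 7 started at position 5.

5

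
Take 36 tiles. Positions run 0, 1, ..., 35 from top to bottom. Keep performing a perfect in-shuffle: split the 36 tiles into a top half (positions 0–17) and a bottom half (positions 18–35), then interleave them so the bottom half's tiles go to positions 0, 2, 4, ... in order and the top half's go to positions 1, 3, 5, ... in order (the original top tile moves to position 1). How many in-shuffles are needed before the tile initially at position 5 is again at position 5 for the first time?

Follow position 5 under repeated in-shuffles:
5 → 11 → 23 → 10 → 21 → 6 → 13 → 27 → ... → 5 (length 36)
It first returns after 36 in-shuffles.

36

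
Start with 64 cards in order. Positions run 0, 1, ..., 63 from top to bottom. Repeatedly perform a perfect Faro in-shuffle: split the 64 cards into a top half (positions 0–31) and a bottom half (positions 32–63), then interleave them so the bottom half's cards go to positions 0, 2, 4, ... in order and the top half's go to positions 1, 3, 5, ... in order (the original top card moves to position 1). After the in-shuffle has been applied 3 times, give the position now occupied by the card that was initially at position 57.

8

Track the card's position through each in-shuffle:
57 → 50 → 36 → 8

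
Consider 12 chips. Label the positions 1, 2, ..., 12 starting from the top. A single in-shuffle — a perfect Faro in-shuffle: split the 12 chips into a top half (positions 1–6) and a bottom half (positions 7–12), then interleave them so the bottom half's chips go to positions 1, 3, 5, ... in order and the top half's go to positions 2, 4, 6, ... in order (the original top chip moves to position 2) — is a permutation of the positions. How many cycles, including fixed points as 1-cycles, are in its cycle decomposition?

Trace each unvisited position around until it returns:
(1 2 4 8 3 6 ... len 12)
1 cycle in total.

1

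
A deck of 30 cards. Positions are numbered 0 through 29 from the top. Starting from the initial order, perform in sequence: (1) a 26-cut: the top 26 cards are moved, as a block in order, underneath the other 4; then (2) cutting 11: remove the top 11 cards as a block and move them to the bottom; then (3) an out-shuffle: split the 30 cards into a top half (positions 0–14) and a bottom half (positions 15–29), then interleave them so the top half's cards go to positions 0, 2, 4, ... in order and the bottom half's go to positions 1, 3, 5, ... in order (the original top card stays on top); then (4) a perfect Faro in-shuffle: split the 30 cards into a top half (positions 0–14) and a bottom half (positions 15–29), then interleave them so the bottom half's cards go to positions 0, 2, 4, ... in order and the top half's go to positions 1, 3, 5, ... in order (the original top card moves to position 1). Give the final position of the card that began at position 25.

15

Track the card from position 25 forward through each operation:
  after op 1 (cut 26): 25 → 29
  after op 2 (cut 11): 29 → 18
  after op 3 (out-shuffle): 18 → 7
  after op 4 (in-shuffle): 7 → 15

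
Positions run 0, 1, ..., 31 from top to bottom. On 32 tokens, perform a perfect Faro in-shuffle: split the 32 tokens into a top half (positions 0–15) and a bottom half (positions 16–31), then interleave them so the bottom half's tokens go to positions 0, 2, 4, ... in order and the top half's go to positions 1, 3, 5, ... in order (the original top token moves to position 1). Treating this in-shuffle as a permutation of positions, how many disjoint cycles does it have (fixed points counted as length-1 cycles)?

Trace each unvisited position around until it returns:
(0 1 3 7 15 31 30 28 24 16) (2 5 11 23 14 29 26 20 8 17) (4 9 19 6 13 27 22 12 25 18) (10 21)
4 cycles in total.

4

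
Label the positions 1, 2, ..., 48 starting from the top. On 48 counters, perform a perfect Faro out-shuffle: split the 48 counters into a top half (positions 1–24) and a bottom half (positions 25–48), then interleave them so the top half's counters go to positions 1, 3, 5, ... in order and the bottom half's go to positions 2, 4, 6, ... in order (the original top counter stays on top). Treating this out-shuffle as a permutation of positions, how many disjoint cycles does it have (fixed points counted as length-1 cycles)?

Trace each unvisited position around until it returns:
(1) (2 3 5 9 17 33 ... len 23) (6 11 21 41 34 20 ... len 23) (48)
4 cycles in total.

4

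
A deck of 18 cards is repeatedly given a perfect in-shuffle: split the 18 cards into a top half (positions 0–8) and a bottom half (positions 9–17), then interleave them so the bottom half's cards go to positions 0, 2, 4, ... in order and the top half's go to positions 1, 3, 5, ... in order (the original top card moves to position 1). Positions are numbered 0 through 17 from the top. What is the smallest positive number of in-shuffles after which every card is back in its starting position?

18

The in-shuffle permutes the 18 positions with cycle lengths [18].
Every card is home exactly when every cycle has completed a whole number of laps, i.e. after lcm(18) = 18 in-shuffles.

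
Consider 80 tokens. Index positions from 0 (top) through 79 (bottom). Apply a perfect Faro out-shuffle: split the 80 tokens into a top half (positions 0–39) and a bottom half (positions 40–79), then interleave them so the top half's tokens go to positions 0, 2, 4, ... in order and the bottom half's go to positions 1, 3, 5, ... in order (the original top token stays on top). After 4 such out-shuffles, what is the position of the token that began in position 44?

Track the token's position through each out-shuffle:
44 → 9 → 18 → 36 → 72

72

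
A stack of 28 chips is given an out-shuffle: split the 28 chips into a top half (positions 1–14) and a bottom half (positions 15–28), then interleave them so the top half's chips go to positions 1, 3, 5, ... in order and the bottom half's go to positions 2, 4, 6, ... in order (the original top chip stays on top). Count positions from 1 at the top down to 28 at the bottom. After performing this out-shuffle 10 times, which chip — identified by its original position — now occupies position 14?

Work backwards from position 14, undoing one out-shuffle at a time:
14 ← 21 ← 11 ← 6 ← 17 ← 9 ← 5 ← 3 ← 2 ← 15 ← 8
So the chip now at position 14 started at position 8.

8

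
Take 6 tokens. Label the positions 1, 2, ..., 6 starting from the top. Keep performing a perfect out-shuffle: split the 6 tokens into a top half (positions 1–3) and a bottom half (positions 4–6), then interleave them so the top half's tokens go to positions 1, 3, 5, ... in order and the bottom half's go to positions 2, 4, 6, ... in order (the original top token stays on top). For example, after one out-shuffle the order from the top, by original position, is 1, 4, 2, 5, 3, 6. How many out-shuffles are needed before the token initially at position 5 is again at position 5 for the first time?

Follow position 5 under repeated out-shuffles:
5 → 4 → 2 → 3 → 5
It first returns after 4 out-shuffles.

4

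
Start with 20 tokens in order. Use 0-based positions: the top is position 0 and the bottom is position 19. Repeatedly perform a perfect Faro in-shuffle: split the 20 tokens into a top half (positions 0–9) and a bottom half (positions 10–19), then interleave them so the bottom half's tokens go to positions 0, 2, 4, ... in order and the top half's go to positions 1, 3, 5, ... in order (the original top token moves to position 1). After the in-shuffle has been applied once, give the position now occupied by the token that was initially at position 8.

17

Track the token's position through each in-shuffle:
8 → 17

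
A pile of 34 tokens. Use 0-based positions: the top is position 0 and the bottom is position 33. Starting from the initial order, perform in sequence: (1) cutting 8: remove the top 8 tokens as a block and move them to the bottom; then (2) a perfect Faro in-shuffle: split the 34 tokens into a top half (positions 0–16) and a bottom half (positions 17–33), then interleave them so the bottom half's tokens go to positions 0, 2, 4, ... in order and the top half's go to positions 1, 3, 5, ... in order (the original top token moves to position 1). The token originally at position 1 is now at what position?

20

Track the token from position 1 forward through each operation:
  after op 1 (cut 8): 1 → 27
  after op 2 (in-shuffle): 27 → 20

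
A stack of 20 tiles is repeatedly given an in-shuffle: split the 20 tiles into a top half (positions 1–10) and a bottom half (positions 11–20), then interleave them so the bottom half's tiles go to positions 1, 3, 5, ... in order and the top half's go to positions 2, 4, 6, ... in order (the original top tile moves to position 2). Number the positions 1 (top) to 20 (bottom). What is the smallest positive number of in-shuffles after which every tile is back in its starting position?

The in-shuffle permutes the 20 positions with cycle lengths [2, 3, 3, 6, 6].
Every tile is home exactly when every cycle has completed a whole number of laps, i.e. after lcm(2, 3, 6) = 6 in-shuffles.

6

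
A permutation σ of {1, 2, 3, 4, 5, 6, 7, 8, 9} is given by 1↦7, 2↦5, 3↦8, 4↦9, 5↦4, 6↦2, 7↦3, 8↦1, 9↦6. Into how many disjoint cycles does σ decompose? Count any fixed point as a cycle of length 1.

2

Cycle decomposition: (1 7 3 8) (2 5 4 9 6).
2 cycles.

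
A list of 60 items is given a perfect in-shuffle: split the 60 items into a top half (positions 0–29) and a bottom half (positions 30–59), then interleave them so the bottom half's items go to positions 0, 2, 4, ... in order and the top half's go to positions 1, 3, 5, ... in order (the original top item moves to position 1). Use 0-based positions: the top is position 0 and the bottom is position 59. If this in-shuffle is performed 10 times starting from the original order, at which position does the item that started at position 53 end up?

29

Track the item's position through each in-shuffle:
53 → 46 → 32 → 4 → 9 → 19 → 39 → 18 → 37 → 14 → 29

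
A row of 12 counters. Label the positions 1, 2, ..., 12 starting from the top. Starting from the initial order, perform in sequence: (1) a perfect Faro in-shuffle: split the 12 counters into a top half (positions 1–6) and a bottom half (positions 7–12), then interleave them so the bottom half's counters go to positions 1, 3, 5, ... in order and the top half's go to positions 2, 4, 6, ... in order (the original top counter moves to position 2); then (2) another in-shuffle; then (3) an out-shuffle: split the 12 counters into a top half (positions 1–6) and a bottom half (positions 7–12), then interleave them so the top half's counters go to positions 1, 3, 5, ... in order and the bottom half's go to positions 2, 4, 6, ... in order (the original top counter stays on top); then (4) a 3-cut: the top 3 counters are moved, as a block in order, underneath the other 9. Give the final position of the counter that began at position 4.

2

Track the counter from position 4 forward through each operation:
  after op 1 (in-shuffle): 4 → 8
  after op 2 (in-shuffle): 8 → 3
  after op 3 (out-shuffle): 3 → 5
  after op 4 (cut 3): 5 → 2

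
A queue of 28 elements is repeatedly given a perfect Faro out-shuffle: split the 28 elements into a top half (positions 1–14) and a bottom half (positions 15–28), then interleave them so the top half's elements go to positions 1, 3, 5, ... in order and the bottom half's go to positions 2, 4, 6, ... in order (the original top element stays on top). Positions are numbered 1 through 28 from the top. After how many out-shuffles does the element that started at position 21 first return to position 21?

18

Follow position 21 under repeated out-shuffles:
21 → 14 → 27 → 26 → 24 → 20 → 12 → 23 → 18 → 8 → 15 → 2 → 3 → 5 → 9 → 17 → 6 → 11 → 21
It first returns after 18 out-shuffles.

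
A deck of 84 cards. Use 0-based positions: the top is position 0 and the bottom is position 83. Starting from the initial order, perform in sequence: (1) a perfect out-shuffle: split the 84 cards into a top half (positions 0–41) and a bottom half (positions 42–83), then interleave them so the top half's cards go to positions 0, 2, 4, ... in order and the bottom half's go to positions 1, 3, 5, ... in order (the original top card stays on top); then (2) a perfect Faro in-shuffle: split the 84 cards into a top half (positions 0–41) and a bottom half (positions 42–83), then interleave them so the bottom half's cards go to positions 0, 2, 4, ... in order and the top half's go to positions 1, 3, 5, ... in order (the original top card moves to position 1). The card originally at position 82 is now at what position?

78

Track the card from position 82 forward through each operation:
  after op 1 (out-shuffle): 82 → 81
  after op 2 (in-shuffle): 81 → 78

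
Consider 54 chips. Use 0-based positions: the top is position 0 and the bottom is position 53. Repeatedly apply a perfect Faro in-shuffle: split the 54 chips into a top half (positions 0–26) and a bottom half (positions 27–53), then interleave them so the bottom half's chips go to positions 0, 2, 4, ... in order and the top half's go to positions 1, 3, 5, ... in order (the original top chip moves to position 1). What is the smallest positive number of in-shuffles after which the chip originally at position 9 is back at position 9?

Follow position 9 under repeated in-shuffles:
9 → 19 → 39 → 24 → 49 → 44 → 34 → 14 → 29 → 4 → 9
It first returns after 10 in-shuffles.

10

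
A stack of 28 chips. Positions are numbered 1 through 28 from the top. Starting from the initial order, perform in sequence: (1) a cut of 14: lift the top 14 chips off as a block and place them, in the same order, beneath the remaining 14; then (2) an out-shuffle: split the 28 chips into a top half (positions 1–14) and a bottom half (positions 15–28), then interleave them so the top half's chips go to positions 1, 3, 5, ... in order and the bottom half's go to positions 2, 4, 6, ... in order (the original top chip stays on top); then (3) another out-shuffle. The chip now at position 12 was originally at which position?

10

Undo the operations in reverse order, starting from position 12:
  undo op 3 (out-shuffle, from bottom half): 12 ← 20
  undo op 2 (out-shuffle, from bottom half): 20 ← 24
  undo op 1 (cut 14): 24 ← 10
So the chip at position 12 came from original position 10.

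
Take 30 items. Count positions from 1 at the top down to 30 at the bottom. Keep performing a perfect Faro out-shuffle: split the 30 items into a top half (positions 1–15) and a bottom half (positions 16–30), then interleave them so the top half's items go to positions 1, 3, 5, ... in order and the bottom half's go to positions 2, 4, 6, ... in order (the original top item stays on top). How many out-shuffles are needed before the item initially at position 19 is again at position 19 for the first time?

28

Follow position 19 under repeated out-shuffles:
19 → 8 → 15 → 29 → 28 → 26 → 22 → 14 → ... → 19 (length 28)
It first returns after 28 out-shuffles.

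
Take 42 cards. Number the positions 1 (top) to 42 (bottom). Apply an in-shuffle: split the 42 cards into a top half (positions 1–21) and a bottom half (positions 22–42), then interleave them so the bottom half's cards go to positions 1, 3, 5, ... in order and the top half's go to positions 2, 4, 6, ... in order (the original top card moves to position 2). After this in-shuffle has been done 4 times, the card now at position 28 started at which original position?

Work backwards from position 28, undoing one in-shuffle at a time:
28 ← 14 ← 7 ← 25 ← 34
So the card now at position 28 started at position 34.

34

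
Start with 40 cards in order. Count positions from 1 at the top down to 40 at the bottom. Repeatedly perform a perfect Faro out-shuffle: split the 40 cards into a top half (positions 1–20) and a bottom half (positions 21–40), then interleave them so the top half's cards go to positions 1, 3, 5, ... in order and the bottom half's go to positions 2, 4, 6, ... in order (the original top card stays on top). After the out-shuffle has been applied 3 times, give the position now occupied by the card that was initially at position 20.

Track the card's position through each out-shuffle:
20 → 39 → 38 → 36

36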